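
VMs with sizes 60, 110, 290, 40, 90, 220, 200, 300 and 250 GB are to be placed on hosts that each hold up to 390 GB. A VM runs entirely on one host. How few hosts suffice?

5

Total = 300 + 290 + 250 + 220 + 200 + 110 + 90 + 60 + 40 = 1560 GB.
Lower bound: ⌈1560/390⌉ = 4 hosts.
Also, 5 VMs each exceed 195 GB, and no two of those can share a host, so at least 5 hosts are needed.
A packing using 5 hosts:
  host 1: 300 + 90 = 390
  host 2: 290 + 60 + 40 = 390
  host 3: 250 + 110 = 360
  host 4: 220 = 220
  host 5: 200 = 200
This matches the lower bound, so 5 is optimal.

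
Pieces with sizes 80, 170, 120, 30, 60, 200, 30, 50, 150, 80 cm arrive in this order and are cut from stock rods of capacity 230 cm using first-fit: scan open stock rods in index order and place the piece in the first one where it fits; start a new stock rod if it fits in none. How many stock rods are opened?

5

  80 → stock rod 1 (new)  [load 80/230]
  170 → stock rod 2 (new)  [load 170/230]
  120 → stock rod 1  [load 200/230]
  30 → stock rod 1  [load 230/230]
  60 → stock rod 2  [load 230/230]
  200 → stock rod 3 (new)  [load 200/230]
  30 → stock rod 3  [load 230/230]
  50 → stock rod 4 (new)  [load 50/230]
  150 → stock rod 4  [load 200/230]
  80 → stock rod 5 (new)  [load 80/230]
5 stock rods opened.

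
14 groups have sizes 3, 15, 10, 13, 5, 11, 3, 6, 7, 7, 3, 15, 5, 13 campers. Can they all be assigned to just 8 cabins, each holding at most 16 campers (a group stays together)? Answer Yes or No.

Yes

A valid assignment using 8 cabins:
  cabin 1: 15 = 15
  cabin 2: 15 = 15
  cabin 3: 13 + 3 = 16
  cabin 4: 13 + 3 = 16
  cabin 5: 11 + 5 = 16
  cabin 6: 10 + 6 = 16
  cabin 7: 7 + 7 = 14
  cabin 8: 5 + 3 = 8
Every load is within 16 campers, so 8 cabins suffice.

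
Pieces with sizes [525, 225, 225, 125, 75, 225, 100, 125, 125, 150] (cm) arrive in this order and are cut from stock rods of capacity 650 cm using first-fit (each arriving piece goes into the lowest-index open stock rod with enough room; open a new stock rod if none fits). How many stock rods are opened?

3

  525 → stock rod 1 (new)  [load 525/650]
  225 → stock rod 2 (new)  [load 225/650]
  225 → stock rod 2  [load 450/650]
  125 → stock rod 1  [load 650/650]
  75 → stock rod 2  [load 525/650]
  225 → stock rod 3 (new)  [load 225/650]
  100 → stock rod 2  [load 625/650]
  125 → stock rod 3  [load 350/650]
  125 → stock rod 3  [load 475/650]
  150 → stock rod 3  [load 625/650]
3 stock rods opened.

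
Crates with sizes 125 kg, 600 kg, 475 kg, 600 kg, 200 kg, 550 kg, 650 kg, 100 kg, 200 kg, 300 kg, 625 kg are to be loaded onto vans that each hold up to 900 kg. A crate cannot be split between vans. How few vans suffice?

Total = 650 + 625 + 600 + 600 + 550 + 475 + 300 + 200 + 200 + 125 + 100 = 4425 kg.
Lower bound: ⌈4425/900⌉ = 5 vans.
Also, 6 crates each exceed 450 kg, and no two of those can share a van, so at least 6 vans are needed.
A packing using 6 vans:
  van 1: 650 + 200 = 850
  van 2: 625 + 200 = 825
  van 3: 600 + 300 = 900
  van 4: 600 + 125 + 100 = 825
  van 5: 550 = 550
  van 6: 475 = 475
This matches the lower bound, so 6 is optimal.

6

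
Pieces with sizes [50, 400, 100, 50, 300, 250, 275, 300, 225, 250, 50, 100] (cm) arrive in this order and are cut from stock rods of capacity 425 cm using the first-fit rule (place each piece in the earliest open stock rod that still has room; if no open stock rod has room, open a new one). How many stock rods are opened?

7

  50 → stock rod 1 (new)  [load 50/425]
  400 → stock rod 2 (new)  [load 400/425]
  100 → stock rod 1  [load 150/425]
  50 → stock rod 1  [load 200/425]
  300 → stock rod 3 (new)  [load 300/425]
  250 → stock rod 4 (new)  [load 250/425]
  275 → stock rod 5 (new)  [load 275/425]
  300 → stock rod 6 (new)  [load 300/425]
  225 → stock rod 1  [load 425/425]
  250 → stock rod 7 (new)  [load 250/425]
  50 → stock rod 3  [load 350/425]
  100 → stock rod 4  [load 350/425]
7 stock rods opened.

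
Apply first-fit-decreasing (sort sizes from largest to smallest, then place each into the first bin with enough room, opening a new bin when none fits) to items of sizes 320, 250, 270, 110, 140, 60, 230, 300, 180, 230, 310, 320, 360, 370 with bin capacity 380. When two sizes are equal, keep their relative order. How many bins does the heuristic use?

Sorted descending: 370, 360, 320, 320, 310, 300, 270, 250, 230, 230, 180, 140, 110, 60.
  370 → bin 1 (new)  [load 370/380]
  360 → bin 2 (new)  [load 360/380]
  320 → bin 3 (new)  [load 320/380]
  320 → bin 4 (new)  [load 320/380]
  310 → bin 5 (new)  [load 310/380]
  300 → bin 6 (new)  [load 300/380]
  270 → bin 7 (new)  [load 270/380]
  250 → bin 8 (new)  [load 250/380]
  230 → bin 9 (new)  [load 230/380]
  230 → bin 10 (new)  [load 230/380]
  180 → bin 11 (new)  [load 180/380]
  140 → bin 9  [load 370/380]
  110 → bin 7  [load 380/380]
  60 → bin 3  [load 380/380]
11 bins opened.

11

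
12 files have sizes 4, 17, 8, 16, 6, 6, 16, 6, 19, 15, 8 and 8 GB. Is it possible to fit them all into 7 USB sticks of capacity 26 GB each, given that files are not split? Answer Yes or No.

A valid assignment using 6 USB sticks:
  USB stick 1: 19 + 6 = 25
  USB stick 2: 17 + 8 = 25
  USB stick 3: 16 + 8 = 24
  USB stick 4: 16 + 8 = 24
  USB stick 5: 15 + 6 + 4 = 25
  USB stick 6: 6 = 6
That uses only 6 ≤ 7, so 7 USB sticks are enough.

Yes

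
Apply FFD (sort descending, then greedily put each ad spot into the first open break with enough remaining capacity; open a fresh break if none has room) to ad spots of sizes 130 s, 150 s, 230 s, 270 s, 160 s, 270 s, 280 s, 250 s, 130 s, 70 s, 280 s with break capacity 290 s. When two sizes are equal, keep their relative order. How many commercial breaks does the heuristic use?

Sorted descending: 280, 280, 270, 270, 250, 230, 160, 150, 130, 130, 70.
  280 → break 1 (new)  [load 280/290]
  280 → break 2 (new)  [load 280/290]
  270 → break 3 (new)  [load 270/290]
  270 → break 4 (new)  [load 270/290]
  250 → break 5 (new)  [load 250/290]
  230 → break 6 (new)  [load 230/290]
  160 → break 7 (new)  [load 160/290]
  150 → break 8 (new)  [load 150/290]
  130 → break 7  [load 290/290]
  130 → break 8  [load 280/290]
  70 → break 9 (new)  [load 70/290]
9 commercial breaks opened.

9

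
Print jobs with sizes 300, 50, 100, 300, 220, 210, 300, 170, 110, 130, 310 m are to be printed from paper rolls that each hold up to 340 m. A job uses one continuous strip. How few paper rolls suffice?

7

Total = 310 + 300 + 300 + 300 + 220 + 210 + 170 + 130 + 110 + 100 + 50 = 2200 m.
Lower bound: ⌈2200/340⌉ = 7 paper rolls.
A packing using 7 paper rolls:
  roll 1: 310 = 310
  roll 2: 300 = 300
  roll 3: 300 = 300
  roll 4: 300 = 300
  roll 5: 220 + 110 = 330
  roll 6: 210 + 130 = 340
  roll 7: 170 + 100 + 50 = 320
This matches the lower bound, so 7 is optimal.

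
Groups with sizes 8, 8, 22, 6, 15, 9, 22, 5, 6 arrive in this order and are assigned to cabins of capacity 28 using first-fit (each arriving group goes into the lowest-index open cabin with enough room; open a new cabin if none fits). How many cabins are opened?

4

  8 → cabin 1 (new)  [load 8/28]
  8 → cabin 1  [load 16/28]
  22 → cabin 2 (new)  [load 22/28]
  6 → cabin 1  [load 22/28]
  15 → cabin 3 (new)  [load 15/28]
  9 → cabin 3  [load 24/28]
  22 → cabin 4 (new)  [load 22/28]
  5 → cabin 1  [load 27/28]
  6 → cabin 2  [load 28/28]
4 cabins opened.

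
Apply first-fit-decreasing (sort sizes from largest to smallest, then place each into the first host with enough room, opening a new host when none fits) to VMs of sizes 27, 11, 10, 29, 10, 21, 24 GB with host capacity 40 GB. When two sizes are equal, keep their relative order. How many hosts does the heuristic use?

4

Sorted descending: 29, 27, 24, 21, 11, 10, 10.
  29 → host 1 (new)  [load 29/40]
  27 → host 2 (new)  [load 27/40]
  24 → host 3 (new)  [load 24/40]
  21 → host 4 (new)  [load 21/40]
  11 → host 1  [load 40/40]
  10 → host 2  [load 37/40]
  10 → host 3  [load 34/40]
4 hosts opened.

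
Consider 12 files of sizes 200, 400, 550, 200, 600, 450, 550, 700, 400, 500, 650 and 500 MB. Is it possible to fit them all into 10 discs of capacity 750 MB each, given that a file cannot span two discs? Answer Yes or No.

Yes

A valid assignment using 10 discs:
  disc 1: 700 = 700
  disc 2: 650 = 650
  disc 3: 600 = 600
  disc 4: 550 + 200 = 750
  disc 5: 550 + 200 = 750
  disc 6: 500 = 500
  disc 7: 500 = 500
  disc 8: 450 = 450
  disc 9: 400 = 400
  disc 10: 400 = 400
Every load is within 750 MB, so 10 discs suffice.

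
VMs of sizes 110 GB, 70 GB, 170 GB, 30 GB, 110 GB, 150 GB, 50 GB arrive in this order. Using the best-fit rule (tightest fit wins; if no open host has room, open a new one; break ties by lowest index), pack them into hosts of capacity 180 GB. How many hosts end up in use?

  110 → host 1 (new)  [load 110/180]
  70 → host 1  [load 180/180]
  170 → host 2 (new)  [load 170/180]
  30 → host 3 (new)  [load 30/180]
  110 → host 3  [load 140/180]
  150 → host 4 (new)  [load 150/180]
  50 → host 5 (new)  [load 50/180]
5 hosts opened.

5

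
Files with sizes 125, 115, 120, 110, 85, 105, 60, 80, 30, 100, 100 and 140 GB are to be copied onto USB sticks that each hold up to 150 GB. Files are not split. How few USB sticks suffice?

10

Total = 140 + 125 + 120 + 115 + 110 + 105 + 100 + 100 + 85 + 80 + 60 + 30 = 1170 GB.
Lower bound: ⌈1170/150⌉ = 8 USB sticks.
Also, 10 files each exceed 75 GB, and no two of those can share a USB stick, so at least 10 USB sticks are needed.
A packing using 10 USB sticks:
  USB stick 1: 140 = 140
  USB stick 2: 125 = 125
  USB stick 3: 120 + 30 = 150
  USB stick 4: 115 = 115
  USB stick 5: 110 = 110
  USB stick 6: 105 = 105
  USB stick 7: 100 = 100
  USB stick 8: 100 = 100
  USB stick 9: 85 + 60 = 145
  USB stick 10: 80 = 80
This matches the lower bound, so 10 is optimal.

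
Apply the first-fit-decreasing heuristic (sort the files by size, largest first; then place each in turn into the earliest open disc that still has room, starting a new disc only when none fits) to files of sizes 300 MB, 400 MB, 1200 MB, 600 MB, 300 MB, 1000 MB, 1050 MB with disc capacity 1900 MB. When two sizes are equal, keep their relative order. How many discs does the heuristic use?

Sorted descending: 1200, 1050, 1000, 600, 400, 300, 300.
  1200 → disc 1 (new)  [load 1200/1900]
  1050 → disc 2 (new)  [load 1050/1900]
  1000 → disc 3 (new)  [load 1000/1900]
  600 → disc 1  [load 1800/1900]
  400 → disc 2  [load 1450/1900]
  300 → disc 2  [load 1750/1900]
  300 → disc 3  [load 1300/1900]
3 discs opened.

3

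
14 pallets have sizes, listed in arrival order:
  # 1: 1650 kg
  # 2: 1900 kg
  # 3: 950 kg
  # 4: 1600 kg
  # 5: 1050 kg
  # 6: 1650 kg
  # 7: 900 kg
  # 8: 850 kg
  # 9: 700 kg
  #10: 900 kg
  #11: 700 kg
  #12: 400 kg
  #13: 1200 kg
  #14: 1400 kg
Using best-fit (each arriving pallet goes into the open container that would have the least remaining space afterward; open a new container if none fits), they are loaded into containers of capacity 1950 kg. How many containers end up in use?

10

  1650 → container 1 (new)  [load 1650/1950]
  1900 → container 2 (new)  [load 1900/1950]
  950 → container 3 (new)  [load 950/1950]
  1600 → container 4 (new)  [load 1600/1950]
  1050 → container 5 (new)  [load 1050/1950]
  1650 → container 6 (new)  [load 1650/1950]
  900 → container 5  [load 1950/1950]
  850 → container 3  [load 1800/1950]
  700 → container 7 (new)  [load 700/1950]
  900 → container 7  [load 1600/1950]
  700 → container 8 (new)  [load 700/1950]
  400 → container 8  [load 1100/1950]
  1200 → container 9 (new)  [load 1200/1950]
  1400 → container 10 (new)  [load 1400/1950]
10 containers opened.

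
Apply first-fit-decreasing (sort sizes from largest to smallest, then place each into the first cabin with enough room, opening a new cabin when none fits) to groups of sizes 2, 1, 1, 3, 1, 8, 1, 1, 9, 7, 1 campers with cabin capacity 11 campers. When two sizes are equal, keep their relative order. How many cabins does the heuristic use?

4

Sorted descending: 9, 8, 7, 3, 2, 1, 1, 1, 1, 1, 1.
  9 → cabin 1 (new)  [load 9/11]
  8 → cabin 2 (new)  [load 8/11]
  7 → cabin 3 (new)  [load 7/11]
  3 → cabin 2  [load 11/11]
  2 → cabin 1  [load 11/11]
  1 → cabin 3  [load 8/11]
  1 → cabin 3  [load 9/11]
  1 → cabin 3  [load 10/11]
  1 → cabin 3  [load 11/11]
  1 → cabin 4 (new)  [load 1/11]
  1 → cabin 4  [load 2/11]
4 cabins opened.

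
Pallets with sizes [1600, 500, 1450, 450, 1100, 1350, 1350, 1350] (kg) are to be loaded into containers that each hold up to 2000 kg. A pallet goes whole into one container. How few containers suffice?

6

Total = 1600 + 1450 + 1350 + 1350 + 1350 + 1100 + 500 + 450 = 9150 kg.
Lower bound: ⌈9150/2000⌉ = 5 containers.
Also, 6 pallets each exceed 1000 kg, and no two of those can share a container, so at least 6 containers are needed.
A packing using 6 containers:
  container 1: 1600 = 1600
  container 2: 1450 + 500 = 1950
  container 3: 1350 + 450 = 1800
  container 4: 1350 = 1350
  container 5: 1350 = 1350
  container 6: 1100 = 1100
This matches the lower bound, so 6 is optimal.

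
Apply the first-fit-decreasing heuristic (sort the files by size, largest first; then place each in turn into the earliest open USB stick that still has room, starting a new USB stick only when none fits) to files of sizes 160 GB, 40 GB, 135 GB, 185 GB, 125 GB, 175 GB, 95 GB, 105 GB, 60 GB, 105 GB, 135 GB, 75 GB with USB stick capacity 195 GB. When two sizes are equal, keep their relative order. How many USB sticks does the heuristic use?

9

Sorted descending: 185, 175, 160, 135, 135, 125, 105, 105, 95, 75, 60, 40.
  185 → USB stick 1 (new)  [load 185/195]
  175 → USB stick 2 (new)  [load 175/195]
  160 → USB stick 3 (new)  [load 160/195]
  135 → USB stick 4 (new)  [load 135/195]
  135 → USB stick 5 (new)  [load 135/195]
  125 → USB stick 6 (new)  [load 125/195]
  105 → USB stick 7 (new)  [load 105/195]
  105 → USB stick 8 (new)  [load 105/195]
  95 → USB stick 9 (new)  [load 95/195]
  75 → USB stick 7  [load 180/195]
  60 → USB stick 4  [load 195/195]
  40 → USB stick 5  [load 175/195]
9 USB sticks opened.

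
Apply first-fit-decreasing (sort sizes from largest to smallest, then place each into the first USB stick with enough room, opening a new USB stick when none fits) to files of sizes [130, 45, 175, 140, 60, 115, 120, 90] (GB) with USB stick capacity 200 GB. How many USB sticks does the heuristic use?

Sorted descending: 175, 140, 130, 120, 115, 90, 60, 45.
  175 → USB stick 1 (new)  [load 175/200]
  140 → USB stick 2 (new)  [load 140/200]
  130 → USB stick 3 (new)  [load 130/200]
  120 → USB stick 4 (new)  [load 120/200]
  115 → USB stick 5 (new)  [load 115/200]
  90 → USB stick 6 (new)  [load 90/200]
  60 → USB stick 2  [load 200/200]
  45 → USB stick 3  [load 175/200]
6 USB sticks opened.

6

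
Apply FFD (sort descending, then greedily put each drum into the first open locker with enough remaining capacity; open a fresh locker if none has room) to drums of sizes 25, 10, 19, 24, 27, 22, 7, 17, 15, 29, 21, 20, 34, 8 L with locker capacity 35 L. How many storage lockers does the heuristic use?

10

Sorted descending: 34, 29, 27, 25, 24, 22, 21, 20, 19, 17, 15, 10, 8, 7.
  34 → locker 1 (new)  [load 34/35]
  29 → locker 2 (new)  [load 29/35]
  27 → locker 3 (new)  [load 27/35]
  25 → locker 4 (new)  [load 25/35]
  24 → locker 5 (new)  [load 24/35]
  22 → locker 6 (new)  [load 22/35]
  21 → locker 7 (new)  [load 21/35]
  20 → locker 8 (new)  [load 20/35]
  19 → locker 9 (new)  [load 19/35]
  17 → locker 10 (new)  [load 17/35]
  15 → locker 8  [load 35/35]
  10 → locker 4  [load 35/35]
  8 → locker 3  [load 35/35]
  7 → locker 5  [load 31/35]
10 storage lockers opened.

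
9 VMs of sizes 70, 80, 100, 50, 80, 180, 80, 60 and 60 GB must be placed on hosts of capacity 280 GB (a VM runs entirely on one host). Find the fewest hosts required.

3

Total = 180 + 100 + 80 + 80 + 80 + 70 + 60 + 60 + 50 = 760 GB.
Lower bound: ⌈760/280⌉ = 3 hosts.
A packing using 3 hosts:
  host 1: 180 + 100 = 280
  host 2: 80 + 80 + 80 = 240
  host 3: 70 + 60 + 60 + 50 = 240
This matches the lower bound, so 3 is optimal.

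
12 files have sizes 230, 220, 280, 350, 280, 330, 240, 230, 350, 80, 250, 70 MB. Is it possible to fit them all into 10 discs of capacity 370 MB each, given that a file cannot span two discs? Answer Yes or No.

Yes

A valid assignment using 10 discs:
  disc 1: 350 = 350
  disc 2: 350 = 350
  disc 3: 330 = 330
  disc 4: 280 + 80 = 360
  disc 5: 280 + 70 = 350
  disc 6: 250 = 250
  disc 7: 240 = 240
  disc 8: 230 = 230
  disc 9: 230 = 230
  disc 10: 220 = 220
Every load is within 370 MB, so 10 discs suffice.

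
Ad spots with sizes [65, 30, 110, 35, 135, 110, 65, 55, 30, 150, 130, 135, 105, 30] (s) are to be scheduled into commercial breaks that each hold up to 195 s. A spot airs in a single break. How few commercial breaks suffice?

7

Total = 150 + 135 + 135 + 130 + 110 + 110 + 105 + 65 + 65 + 55 + 35 + 30 + 30 + 30 = 1185 s.
Lower bound: ⌈1185/195⌉ = 7 commercial breaks.
A packing using 7 commercial breaks:
  break 1: 150 + 35 = 185
  break 2: 135 + 55 = 190
  break 3: 135 + 30 + 30 = 195
  break 4: 130 + 65 = 195
  break 5: 110 + 65 = 175
  break 6: 110 + 30 = 140
  break 7: 105 = 105
This matches the lower bound, so 7 is optimal.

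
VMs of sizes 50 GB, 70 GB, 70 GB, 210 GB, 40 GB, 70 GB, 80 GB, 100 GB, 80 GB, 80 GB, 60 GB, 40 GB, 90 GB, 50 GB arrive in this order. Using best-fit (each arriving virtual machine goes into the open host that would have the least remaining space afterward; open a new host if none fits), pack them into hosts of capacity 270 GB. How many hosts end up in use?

5

  50 → host 1 (new)  [load 50/270]
  70 → host 1  [load 120/270]
  70 → host 1  [load 190/270]
  210 → host 2 (new)  [load 210/270]
  40 → host 2  [load 250/270]
  70 → host 1  [load 260/270]
  80 → host 3 (new)  [load 80/270]
  100 → host 3  [load 180/270]
  80 → host 3  [load 260/270]
  80 → host 4 (new)  [load 80/270]
  60 → host 4  [load 140/270]
  40 → host 4  [load 180/270]
  90 → host 4  [load 270/270]
  50 → host 5 (new)  [load 50/270]
5 hosts opened.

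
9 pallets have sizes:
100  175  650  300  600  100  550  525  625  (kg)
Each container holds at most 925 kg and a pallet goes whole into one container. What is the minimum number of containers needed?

5

Total = 650 + 625 + 600 + 550 + 525 + 300 + 175 + 100 + 100 = 3625 kg.
Lower bound: ⌈3625/925⌉ = 4 containers.
Also, 5 pallets each exceed 925/2 kg, and no two of those can share a container, so at least 5 containers are needed.
A packing using 5 containers:
  container 1: 650 + 175 + 100 = 925
  container 2: 625 + 300 = 925
  container 3: 600 + 100 = 700
  container 4: 550 = 550
  container 5: 525 = 525
This matches the lower bound, so 5 is optimal.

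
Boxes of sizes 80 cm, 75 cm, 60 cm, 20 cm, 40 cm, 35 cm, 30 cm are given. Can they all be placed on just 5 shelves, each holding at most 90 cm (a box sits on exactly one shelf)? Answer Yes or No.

A valid assignment using 5 shelves:
  shelf 1: 80 = 80
  shelf 2: 75 = 75
  shelf 3: 60 + 30 = 90
  shelf 4: 40 + 35 = 75
  shelf 5: 20 = 20
Every load is within 90 cm, so 5 shelves suffice.

Yes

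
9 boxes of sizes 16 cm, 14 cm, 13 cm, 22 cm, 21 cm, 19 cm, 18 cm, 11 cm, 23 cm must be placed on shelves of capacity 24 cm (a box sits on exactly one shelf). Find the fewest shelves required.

Total = 23 + 22 + 21 + 19 + 18 + 16 + 14 + 13 + 11 = 157 cm.
Lower bound: ⌈157/24⌉ = 7 shelves.
Also, 8 boxes each exceed 12 cm, and no two of those can share a shelf, so at least 8 shelves are needed.
A packing using 8 shelves:
  shelf 1: 23 = 23
  shelf 2: 22 = 22
  shelf 3: 21 = 21
  shelf 4: 19 = 19
  shelf 5: 18 = 18
  shelf 6: 16 = 16
  shelf 7: 14 = 14
  shelf 8: 13 + 11 = 24
This matches the lower bound, so 8 is optimal.

8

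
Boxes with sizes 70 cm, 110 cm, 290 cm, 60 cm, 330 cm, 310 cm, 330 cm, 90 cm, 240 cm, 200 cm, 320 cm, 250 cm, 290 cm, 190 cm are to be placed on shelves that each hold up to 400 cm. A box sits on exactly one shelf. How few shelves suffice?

Total = 330 + 330 + 320 + 310 + 290 + 290 + 250 + 240 + 200 + 190 + 110 + 90 + 70 + 60 = 3080 cm.
Lower bound: ⌈3080/400⌉ = 8 shelves.
A packing using 9 shelves:
  shelf 1: 330 + 70 = 400
  shelf 2: 330 + 60 = 390
  shelf 3: 320 = 320
  shelf 4: 310 + 90 = 400
  shelf 5: 290 + 110 = 400
  shelf 6: 290 = 290
  shelf 7: 250 = 250
  shelf 8: 240 = 240
  shelf 9: 200 + 190 = 390
No arrangement into 8 shelves stays within capacity, so 9 is optimal.

9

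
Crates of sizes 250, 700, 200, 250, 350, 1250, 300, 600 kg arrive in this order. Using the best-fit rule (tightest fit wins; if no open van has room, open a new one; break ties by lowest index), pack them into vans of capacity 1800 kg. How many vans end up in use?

  250 → van 1 (new)  [load 250/1800]
  700 → van 1  [load 950/1800]
  200 → van 1  [load 1150/1800]
  250 → van 1  [load 1400/1800]
  350 → van 1  [load 1750/1800]
  1250 → van 2 (new)  [load 1250/1800]
  300 → van 2  [load 1550/1800]
  600 → van 3 (new)  [load 600/1800]
3 vans opened.

3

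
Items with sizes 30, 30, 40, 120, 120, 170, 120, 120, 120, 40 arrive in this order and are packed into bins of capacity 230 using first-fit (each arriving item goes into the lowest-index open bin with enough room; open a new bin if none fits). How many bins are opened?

6

  30 → bin 1 (new)  [load 30/230]
  30 → bin 1  [load 60/230]
  40 → bin 1  [load 100/230]
  120 → bin 1  [load 220/230]
  120 → bin 2 (new)  [load 120/230]
  170 → bin 3 (new)  [load 170/230]
  120 → bin 4 (new)  [load 120/230]
  120 → bin 5 (new)  [load 120/230]
  120 → bin 6 (new)  [load 120/230]
  40 → bin 2  [load 160/230]
6 bins opened.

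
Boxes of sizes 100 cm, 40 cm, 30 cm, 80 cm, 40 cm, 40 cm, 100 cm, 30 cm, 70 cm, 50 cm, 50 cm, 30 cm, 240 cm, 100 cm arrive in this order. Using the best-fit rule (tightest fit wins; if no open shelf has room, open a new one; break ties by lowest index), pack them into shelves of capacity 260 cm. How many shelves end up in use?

4

  100 → shelf 1 (new)  [load 100/260]
  40 → shelf 1  [load 140/260]
  30 → shelf 1  [load 170/260]
  80 → shelf 1  [load 250/260]
  40 → shelf 2 (new)  [load 40/260]
  40 → shelf 2  [load 80/260]
  100 → shelf 2  [load 180/260]
  30 → shelf 2  [load 210/260]
  70 → shelf 3 (new)  [load 70/260]
  50 → shelf 2  [load 260/260]
  50 → shelf 3  [load 120/260]
  30 → shelf 3  [load 150/260]
  240 → shelf 4 (new)  [load 240/260]
  100 → shelf 3  [load 250/260]
4 shelves opened.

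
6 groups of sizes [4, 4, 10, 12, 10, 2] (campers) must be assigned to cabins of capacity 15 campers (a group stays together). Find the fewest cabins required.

3

Total = 12 + 10 + 10 + 4 + 4 + 2 = 42 campers.
Lower bound: ⌈42/15⌉ = 3 cabins.
A packing using 3 cabins:
  cabin 1: 12 + 2 = 14
  cabin 2: 10 + 4 = 14
  cabin 3: 10 + 4 = 14
This matches the lower bound, so 3 is optimal.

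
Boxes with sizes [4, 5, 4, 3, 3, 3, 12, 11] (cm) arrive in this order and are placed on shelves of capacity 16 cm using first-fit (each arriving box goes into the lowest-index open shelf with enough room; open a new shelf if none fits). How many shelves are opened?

4

  4 → shelf 1 (new)  [load 4/16]
  5 → shelf 1  [load 9/16]
  4 → shelf 1  [load 13/16]
  3 → shelf 1  [load 16/16]
  3 → shelf 2 (new)  [load 3/16]
  3 → shelf 2  [load 6/16]
  12 → shelf 3 (new)  [load 12/16]
  11 → shelf 4 (new)  [load 11/16]
4 shelves opened.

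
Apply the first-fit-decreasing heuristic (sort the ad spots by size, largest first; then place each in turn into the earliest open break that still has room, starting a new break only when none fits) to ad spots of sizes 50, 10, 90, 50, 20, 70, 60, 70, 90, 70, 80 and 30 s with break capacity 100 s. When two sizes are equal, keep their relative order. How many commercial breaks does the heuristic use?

Sorted descending: 90, 90, 80, 70, 70, 70, 60, 50, 50, 30, 20, 10.
  90 → break 1 (new)  [load 90/100]
  90 → break 2 (new)  [load 90/100]
  80 → break 3 (new)  [load 80/100]
  70 → break 4 (new)  [load 70/100]
  70 → break 5 (new)  [load 70/100]
  70 → break 6 (new)  [load 70/100]
  60 → break 7 (new)  [load 60/100]
  50 → break 8 (new)  [load 50/100]
  50 → break 8  [load 100/100]
  30 → break 4  [load 100/100]
  20 → break 3  [load 100/100]
  10 → break 1  [load 100/100]
8 commercial breaks opened.

8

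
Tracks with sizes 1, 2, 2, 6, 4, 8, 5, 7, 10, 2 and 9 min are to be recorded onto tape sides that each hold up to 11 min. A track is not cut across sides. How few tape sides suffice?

Total = 10 + 9 + 8 + 7 + 6 + 5 + 4 + 2 + 2 + 2 + 1 = 56 min.
Lower bound: ⌈56/11⌉ = 6 tape sides.
A packing using 6 tape sides:
  side 1: 10 + 1 = 11
  side 2: 9 + 2 = 11
  side 3: 8 + 2 = 10
  side 4: 7 + 4 = 11
  side 5: 6 + 5 = 11
  side 6: 2 = 2
This matches the lower bound, so 6 is optimal.

6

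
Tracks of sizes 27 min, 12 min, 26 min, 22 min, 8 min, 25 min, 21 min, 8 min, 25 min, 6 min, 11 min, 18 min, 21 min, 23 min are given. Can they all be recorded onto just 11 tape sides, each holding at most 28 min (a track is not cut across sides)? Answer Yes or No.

A valid assignment using 11 tape sides:
  side 1: 27 = 27
  side 2: 26 = 26
  side 3: 25 = 25
  side 4: 25 = 25
  side 5: 23 = 23
  side 6: 22 + 6 = 28
  side 7: 21 = 21
  side 8: 21 = 21
  side 9: 18 + 8 = 26
  side 10: 12 + 11 = 23
  side 11: 8 = 8
Every load is within 28 min, so 11 tape sides suffice.

Yes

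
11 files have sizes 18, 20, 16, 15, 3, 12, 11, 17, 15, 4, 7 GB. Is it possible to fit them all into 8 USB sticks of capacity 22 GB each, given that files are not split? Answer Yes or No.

A valid assignment using 8 USB sticks:
  USB stick 1: 20 = 20
  USB stick 2: 18 + 4 = 22
  USB stick 3: 17 + 3 = 20
  USB stick 4: 16 = 16
  USB stick 5: 15 + 7 = 22
  USB stick 6: 15 = 15
  USB stick 7: 12 = 12
  USB stick 8: 11 = 11
Every load is within 22 GB, so 8 USB sticks suffice.

Yes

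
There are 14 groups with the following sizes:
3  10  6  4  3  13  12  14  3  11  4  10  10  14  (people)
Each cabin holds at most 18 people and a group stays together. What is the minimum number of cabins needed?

Total = 14 + 14 + 13 + 12 + 11 + 10 + 10 + 10 + 6 + 4 + 4 + 3 + 3 + 3 = 117 people.
Lower bound: ⌈117/18⌉ = 7 cabins.
Also, 8 groups each exceed 9 people, and no two of those can share a cabin, so at least 8 cabins are needed.
A packing using 8 cabins:
  cabin 1: 14 + 4 = 18
  cabin 2: 14 + 4 = 18
  cabin 3: 13 + 3 = 16
  cabin 4: 12 + 6 = 18
  cabin 5: 11 + 3 + 3 = 17
  cabin 6: 10 = 10
  cabin 7: 10 = 10
  cabin 8: 10 = 10
This matches the lower bound, so 8 is optimal.

8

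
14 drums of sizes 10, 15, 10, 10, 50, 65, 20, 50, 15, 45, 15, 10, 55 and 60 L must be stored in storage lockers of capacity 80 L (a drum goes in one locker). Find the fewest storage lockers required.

6

Total = 65 + 60 + 55 + 50 + 50 + 45 + 20 + 15 + 15 + 15 + 10 + 10 + 10 + 10 = 430 L.
Lower bound: ⌈430/80⌉ = 6 storage lockers.
A packing using 6 storage lockers:
  locker 1: 65 + 15 = 80
  locker 2: 60 + 20 = 80
  locker 3: 55 + 15 + 10 = 80
  locker 4: 50 + 15 + 10 = 75
  locker 5: 50 + 10 + 10 = 70
  locker 6: 45 = 45
This matches the lower bound, so 6 is optimal.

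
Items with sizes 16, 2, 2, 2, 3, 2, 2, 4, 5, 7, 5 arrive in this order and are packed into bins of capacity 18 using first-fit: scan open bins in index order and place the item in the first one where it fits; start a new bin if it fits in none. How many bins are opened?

  16 → bin 1 (new)  [load 16/18]
  2 → bin 1  [load 18/18]
  2 → bin 2 (new)  [load 2/18]
  2 → bin 2  [load 4/18]
  3 → bin 2  [load 7/18]
  2 → bin 2  [load 9/18]
  2 → bin 2  [load 11/18]
  4 → bin 2  [load 15/18]
  5 → bin 3 (new)  [load 5/18]
  7 → bin 3  [load 12/18]
  5 → bin 3  [load 17/18]
3 bins opened.

3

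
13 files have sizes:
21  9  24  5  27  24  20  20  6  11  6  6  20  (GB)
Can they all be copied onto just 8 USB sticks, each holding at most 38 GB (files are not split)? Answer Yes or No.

A valid assignment using 7 USB sticks:
  USB stick 1: 27 + 11 = 38
  USB stick 2: 24 + 9 + 5 = 38
  USB stick 3: 24 + 6 + 6 = 36
  USB stick 4: 21 + 6 = 27
  USB stick 5: 20 = 20
  USB stick 6: 20 = 20
  USB stick 7: 20 = 20
That uses only 7 ≤ 8, so 8 USB sticks are enough.

Yes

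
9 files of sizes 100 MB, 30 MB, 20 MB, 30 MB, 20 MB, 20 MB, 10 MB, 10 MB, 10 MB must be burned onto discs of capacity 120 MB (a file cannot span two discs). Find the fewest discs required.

Total = 100 + 30 + 30 + 20 + 20 + 20 + 10 + 10 + 10 = 250 MB.
Lower bound: ⌈250/120⌉ = 3 discs.
A packing using 3 discs:
  disc 1: 100 + 20 = 120
  disc 2: 30 + 30 + 20 + 20 + 10 + 10 = 120
  disc 3: 10 = 10
This matches the lower bound, so 3 is optimal.

3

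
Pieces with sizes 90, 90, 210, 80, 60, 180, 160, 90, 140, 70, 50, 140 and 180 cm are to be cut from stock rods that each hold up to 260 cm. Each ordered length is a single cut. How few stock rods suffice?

Total = 210 + 180 + 180 + 160 + 140 + 140 + 90 + 90 + 90 + 80 + 70 + 60 + 50 = 1540 cm.
Lower bound: ⌈1540/260⌉ = 6 stock rods.
A packing using 7 stock rods:
  stock rod 1: 210 + 50 = 260
  stock rod 2: 180 + 80 = 260
  stock rod 3: 180 + 70 = 250
  stock rod 4: 160 + 90 = 250
  stock rod 5: 140 + 90 = 230
  stock rod 6: 140 + 90 = 230
  stock rod 7: 60 = 60
No arrangement into 6 stock rods stays within capacity, so 7 is optimal.

7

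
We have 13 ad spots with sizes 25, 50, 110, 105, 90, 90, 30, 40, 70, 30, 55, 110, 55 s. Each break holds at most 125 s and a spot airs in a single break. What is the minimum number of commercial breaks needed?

8

Total = 110 + 110 + 105 + 90 + 90 + 70 + 55 + 55 + 50 + 40 + 30 + 30 + 25 = 860 s.
Lower bound: ⌈860/125⌉ = 7 commercial breaks.
A packing using 8 commercial breaks:
  break 1: 110 = 110
  break 2: 110 = 110
  break 3: 105 = 105
  break 4: 90 + 30 = 120
  break 5: 90 + 30 = 120
  break 6: 70 + 55 = 125
  break 7: 55 + 50 = 105
  break 8: 40 + 25 = 65
No arrangement into 7 commercial breaks stays within capacity, so 8 is optimal.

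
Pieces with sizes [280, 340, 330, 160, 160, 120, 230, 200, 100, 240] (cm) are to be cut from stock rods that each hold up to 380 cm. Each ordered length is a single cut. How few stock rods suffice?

7

Total = 340 + 330 + 280 + 240 + 230 + 200 + 160 + 160 + 120 + 100 = 2160 cm.
Lower bound: ⌈2160/380⌉ = 6 stock rods.
A packing using 7 stock rods:
  stock rod 1: 340 = 340
  stock rod 2: 330 = 330
  stock rod 3: 280 + 100 = 380
  stock rod 4: 240 + 120 = 360
  stock rod 5: 230 = 230
  stock rod 6: 200 + 160 = 360
  stock rod 7: 160 = 160
No arrangement into 6 stock rods stays within capacity, so 7 is optimal.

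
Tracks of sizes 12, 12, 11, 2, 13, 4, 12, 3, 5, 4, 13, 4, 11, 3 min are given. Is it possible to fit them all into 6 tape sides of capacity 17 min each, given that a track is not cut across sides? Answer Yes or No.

Total = 109 min; ⌈109/17⌉ = 7.
At least 7 tape sides are required, but only 6 are allowed.

No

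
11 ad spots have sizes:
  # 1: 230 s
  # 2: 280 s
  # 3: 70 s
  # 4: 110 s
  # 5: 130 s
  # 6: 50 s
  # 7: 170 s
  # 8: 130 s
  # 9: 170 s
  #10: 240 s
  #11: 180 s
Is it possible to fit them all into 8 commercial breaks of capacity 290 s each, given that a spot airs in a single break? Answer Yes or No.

Yes

A valid assignment using 7 commercial breaks:
  break 1: 280 = 280
  break 2: 240 + 50 = 290
  break 3: 230 = 230
  break 4: 180 + 110 = 290
  break 5: 170 + 70 = 240
  break 6: 170 = 170
  break 7: 130 + 130 = 260
That uses only 7 ≤ 8, so 8 commercial breaks are enough.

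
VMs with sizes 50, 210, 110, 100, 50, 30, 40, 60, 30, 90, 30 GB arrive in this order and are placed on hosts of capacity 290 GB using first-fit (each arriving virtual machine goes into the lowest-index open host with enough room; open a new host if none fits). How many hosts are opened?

3

  50 → host 1 (new)  [load 50/290]
  210 → host 1  [load 260/290]
  110 → host 2 (new)  [load 110/290]
  100 → host 2  [load 210/290]
  50 → host 2  [load 260/290]
  30 → host 1  [load 290/290]
  40 → host 3 (new)  [load 40/290]
  60 → host 3  [load 100/290]
  30 → host 2  [load 290/290]
  90 → host 3  [load 190/290]
  30 → host 3  [load 220/290]
3 hosts opened.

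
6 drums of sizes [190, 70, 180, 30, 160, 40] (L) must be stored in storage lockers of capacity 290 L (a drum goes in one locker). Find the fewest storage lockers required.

3

Total = 190 + 180 + 160 + 70 + 40 + 30 = 670 L.
Lower bound: ⌈670/290⌉ = 3 storage lockers.
A packing using 3 storage lockers:
  locker 1: 190 + 70 + 30 = 290
  locker 2: 180 + 40 = 220
  locker 3: 160 = 160
This matches the lower bound, so 3 is optimal.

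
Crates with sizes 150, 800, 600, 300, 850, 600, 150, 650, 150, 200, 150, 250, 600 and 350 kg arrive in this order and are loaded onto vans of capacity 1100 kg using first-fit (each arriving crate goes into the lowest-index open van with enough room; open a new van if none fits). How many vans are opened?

6

  150 → van 1 (new)  [load 150/1100]
  800 → van 1  [load 950/1100]
  600 → van 2 (new)  [load 600/1100]
  300 → van 2  [load 900/1100]
  850 → van 3 (new)  [load 850/1100]
  600 → van 4 (new)  [load 600/1100]
  150 → van 1  [load 1100/1100]
  650 → van 5 (new)  [load 650/1100]
  150 → van 2  [load 1050/1100]
  200 → van 3  [load 1050/1100]
  150 → van 4  [load 750/1100]
  250 → van 4  [load 1000/1100]
  600 → van 6 (new)  [load 600/1100]
  350 → van 5  [load 1000/1100]
6 vans opened.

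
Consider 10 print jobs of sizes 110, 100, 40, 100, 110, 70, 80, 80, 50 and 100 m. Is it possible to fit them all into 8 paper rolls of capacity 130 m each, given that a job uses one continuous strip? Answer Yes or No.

Yes

A valid assignment using 8 paper rolls:
  roll 1: 110 = 110
  roll 2: 110 = 110
  roll 3: 100 = 100
  roll 4: 100 = 100
  roll 5: 100 = 100
  roll 6: 80 + 50 = 130
  roll 7: 80 + 40 = 120
  roll 8: 70 = 70
Every load is within 130 m, so 8 paper rolls suffice.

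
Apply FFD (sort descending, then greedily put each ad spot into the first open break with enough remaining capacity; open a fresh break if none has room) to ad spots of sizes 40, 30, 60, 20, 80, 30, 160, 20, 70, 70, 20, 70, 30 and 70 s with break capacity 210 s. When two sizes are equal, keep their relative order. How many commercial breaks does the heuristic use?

4

Sorted descending: 160, 80, 70, 70, 70, 70, 60, 40, 30, 30, 30, 20, 20, 20.
  160 → break 1 (new)  [load 160/210]
  80 → break 2 (new)  [load 80/210]
  70 → break 2  [load 150/210]
  70 → break 3 (new)  [load 70/210]
  70 → break 3  [load 140/210]
  70 → break 3  [load 210/210]
  60 → break 2  [load 210/210]
  40 → break 1  [load 200/210]
  30 → break 4 (new)  [load 30/210]
  30 → break 4  [load 60/210]
  30 → break 4  [load 90/210]
  20 → break 4  [load 110/210]
  20 → break 4  [load 130/210]
  20 → break 4  [load 150/210]
4 commercial breaks opened.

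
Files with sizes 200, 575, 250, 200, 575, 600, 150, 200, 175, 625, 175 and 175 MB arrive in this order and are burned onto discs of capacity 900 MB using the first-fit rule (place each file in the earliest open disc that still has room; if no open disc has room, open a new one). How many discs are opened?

  200 → disc 1 (new)  [load 200/900]
  575 → disc 1  [load 775/900]
  250 → disc 2 (new)  [load 250/900]
  200 → disc 2  [load 450/900]
  575 → disc 3 (new)  [load 575/900]
  600 → disc 4 (new)  [load 600/900]
  150 → disc 2  [load 600/900]
  200 → disc 2  [load 800/900]
  175 → disc 3  [load 750/900]
  625 → disc 5 (new)  [load 625/900]
  175 → disc 4  [load 775/900]
  175 → disc 5  [load 800/900]
5 discs opened.

5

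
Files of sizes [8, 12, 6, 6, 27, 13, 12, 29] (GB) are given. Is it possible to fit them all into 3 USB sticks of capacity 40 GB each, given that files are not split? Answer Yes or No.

Yes

A valid assignment using 3 USB sticks:
  USB stick 1: 29 + 8 = 37
  USB stick 2: 27 + 13 = 40
  USB stick 3: 12 + 12 + 6 + 6 = 36
Every load is within 40 GB, so 3 USB sticks suffice.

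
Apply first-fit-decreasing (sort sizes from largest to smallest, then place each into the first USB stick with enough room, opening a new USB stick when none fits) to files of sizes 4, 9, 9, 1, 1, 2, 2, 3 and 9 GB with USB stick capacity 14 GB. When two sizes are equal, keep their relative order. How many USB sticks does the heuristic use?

3

Sorted descending: 9, 9, 9, 4, 3, 2, 2, 1, 1.
  9 → USB stick 1 (new)  [load 9/14]
  9 → USB stick 2 (new)  [load 9/14]
  9 → USB stick 3 (new)  [load 9/14]
  4 → USB stick 1  [load 13/14]
  3 → USB stick 2  [load 12/14]
  2 → USB stick 2  [load 14/14]
  2 → USB stick 3  [load 11/14]
  1 → USB stick 1  [load 14/14]
  1 → USB stick 3  [load 12/14]
3 USB sticks opened.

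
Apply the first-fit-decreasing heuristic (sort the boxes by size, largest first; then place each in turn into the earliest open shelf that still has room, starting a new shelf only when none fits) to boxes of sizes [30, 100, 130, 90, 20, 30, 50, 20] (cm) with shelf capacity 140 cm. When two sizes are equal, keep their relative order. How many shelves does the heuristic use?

4

Sorted descending: 130, 100, 90, 50, 30, 30, 20, 20.
  130 → shelf 1 (new)  [load 130/140]
  100 → shelf 2 (new)  [load 100/140]
  90 → shelf 3 (new)  [load 90/140]
  50 → shelf 3  [load 140/140]
  30 → shelf 2  [load 130/140]
  30 → shelf 4 (new)  [load 30/140]
  20 → shelf 4  [load 50/140]
  20 → shelf 4  [load 70/140]
4 shelves opened.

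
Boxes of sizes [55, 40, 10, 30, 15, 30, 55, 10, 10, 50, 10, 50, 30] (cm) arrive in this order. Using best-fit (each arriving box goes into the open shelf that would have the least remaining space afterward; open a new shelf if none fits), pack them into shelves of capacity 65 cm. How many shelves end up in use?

7

  55 → shelf 1 (new)  [load 55/65]
  40 → shelf 2 (new)  [load 40/65]
  10 → shelf 1  [load 65/65]
  30 → shelf 3 (new)  [load 30/65]
  15 → shelf 2  [load 55/65]
  30 → shelf 3  [load 60/65]
  55 → shelf 4 (new)  [load 55/65]
  10 → shelf 2  [load 65/65]
  10 → shelf 4  [load 65/65]
  50 → shelf 5 (new)  [load 50/65]
  10 → shelf 5  [load 60/65]
  50 → shelf 6 (new)  [load 50/65]
  30 → shelf 7 (new)  [load 30/65]
7 shelves opened.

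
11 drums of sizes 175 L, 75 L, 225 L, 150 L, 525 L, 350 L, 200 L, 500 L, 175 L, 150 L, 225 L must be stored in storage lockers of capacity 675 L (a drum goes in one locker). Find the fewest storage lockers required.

5

Total = 525 + 500 + 350 + 225 + 225 + 200 + 175 + 175 + 150 + 150 + 75 = 2750 L.
Lower bound: ⌈2750/675⌉ = 5 storage lockers.
A packing using 5 storage lockers:
  locker 1: 525 + 150 = 675
  locker 2: 500 + 175 = 675
  locker 3: 350 + 225 + 75 = 650
  locker 4: 225 + 200 + 175 = 600
  locker 5: 150 = 150
This matches the lower bound, so 5 is optimal.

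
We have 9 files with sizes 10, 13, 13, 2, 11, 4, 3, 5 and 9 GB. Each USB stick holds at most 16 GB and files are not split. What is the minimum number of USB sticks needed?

Total = 13 + 13 + 11 + 10 + 9 + 5 + 4 + 3 + 2 = 70 GB.
Lower bound: ⌈70/16⌉ = 5 USB sticks.
A packing using 5 USB sticks:
  USB stick 1: 13 + 3 = 16
  USB stick 2: 13 + 2 = 15
  USB stick 3: 11 + 5 = 16
  USB stick 4: 10 + 4 = 14
  USB stick 5: 9 = 9
This matches the lower bound, so 5 is optimal.

5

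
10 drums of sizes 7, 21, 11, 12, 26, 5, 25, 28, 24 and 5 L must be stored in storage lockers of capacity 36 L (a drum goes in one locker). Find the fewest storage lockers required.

5

Total = 28 + 26 + 25 + 24 + 21 + 12 + 11 + 7 + 5 + 5 = 164 L.
Lower bound: ⌈164/36⌉ = 5 storage lockers.
A packing using 5 storage lockers:
  locker 1: 28 + 7 = 35
  locker 2: 26 + 5 + 5 = 36
  locker 3: 25 + 11 = 36
  locker 4: 24 + 12 = 36
  locker 5: 21 = 21
This matches the lower bound, so 5 is optimal.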